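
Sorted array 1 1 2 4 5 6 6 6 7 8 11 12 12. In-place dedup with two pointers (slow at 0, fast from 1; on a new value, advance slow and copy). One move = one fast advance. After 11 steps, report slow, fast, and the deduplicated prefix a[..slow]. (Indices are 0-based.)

slow=0 fast=1: a[fast]=1=a[slow] dup, fast++
slow=0 fast=2: a[fast]=2≠a[slow]=1 write a[1]=2, slow++,fast++
slow=1 fast=3: a[fast]=4≠a[slow]=2 write a[2]=4, slow++,fast++
slow=2 fast=4: a[fast]=5≠a[slow]=4 write a[3]=5, slow++,fast++
slow=3 fast=5: a[fast]=6≠a[slow]=5 write a[4]=6, slow++,fast++
slow=4 fast=6: a[fast]=6=a[slow] dup, fast++
slow=4 fast=7: a[fast]=6=a[slow] dup, fast++
slow=4 fast=8: a[fast]=7≠a[slow]=6 write a[5]=7, slow++,fast++
slow=5 fast=9: a[fast]=8≠a[slow]=7 write a[6]=8, slow++,fast++
slow=6 fast=10: a[fast]=11≠a[slow]=8 write a[7]=11, slow++,fast++
slow=7 fast=11: a[fast]=12≠a[slow]=11 write a[8]=12, slow++,fast++

slow=8, fast=12, prefix=[1, 2, 4, 5, 6, 7, 8, 11, 12]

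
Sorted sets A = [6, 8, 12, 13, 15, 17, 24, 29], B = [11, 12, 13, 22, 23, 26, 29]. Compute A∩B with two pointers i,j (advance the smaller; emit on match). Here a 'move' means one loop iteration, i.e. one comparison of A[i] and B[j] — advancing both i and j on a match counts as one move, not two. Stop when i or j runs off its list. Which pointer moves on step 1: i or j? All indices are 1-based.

i

i=1 j=1: 6<11, i++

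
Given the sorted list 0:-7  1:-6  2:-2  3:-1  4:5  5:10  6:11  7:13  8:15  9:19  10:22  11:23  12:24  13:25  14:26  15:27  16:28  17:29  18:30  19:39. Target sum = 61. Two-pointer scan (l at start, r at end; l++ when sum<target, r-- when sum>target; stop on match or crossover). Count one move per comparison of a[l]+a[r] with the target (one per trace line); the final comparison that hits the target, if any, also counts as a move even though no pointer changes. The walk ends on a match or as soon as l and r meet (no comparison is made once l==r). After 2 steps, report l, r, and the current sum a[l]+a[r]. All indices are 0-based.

l=2, r=19, sum=37

[0,19] -7+39=32 <61 → l++
[1,19] -6+39=33 <61 → l++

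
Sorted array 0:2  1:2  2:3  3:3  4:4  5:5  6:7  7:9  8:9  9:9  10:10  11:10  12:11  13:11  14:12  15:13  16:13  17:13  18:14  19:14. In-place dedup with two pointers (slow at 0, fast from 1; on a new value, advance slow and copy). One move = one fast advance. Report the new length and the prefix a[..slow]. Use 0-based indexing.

slow=0 fast=1: a[fast]=2=a[slow] dup, fast++
slow=0 fast=2: a[fast]=3≠a[slow]=2 write a[1]=3, slow++,fast++
slow=1 fast=3: a[fast]=3=a[slow] dup, fast++
slow=1 fast=4: a[fast]=4≠a[slow]=3 write a[2]=4, slow++,fast++
slow=2 fast=5: a[fast]=5≠a[slow]=4 write a[3]=5, slow++,fast++
slow=3 fast=6: a[fast]=7≠a[slow]=5 write a[4]=7, slow++,fast++
slow=4 fast=7: a[fast]=9≠a[slow]=7 write a[5]=9, slow++,fast++
slow=5 fast=8: a[fast]=9=a[slow] dup, fast++
slow=5 fast=9: a[fast]=9=a[slow] dup, fast++
slow=5 fast=10: a[fast]=10≠a[slow]=9 write a[6]=10, slow++,fast++
slow=6 fast=11: a[fast]=10=a[slow] dup, fast++
slow=6 fast=12: a[fast]=11≠a[slow]=10 write a[7]=11, slow++,fast++
slow=7 fast=13: a[fast]=11=a[slow] dup, fast++
slow=7 fast=14: a[fast]=12≠a[slow]=11 write a[8]=12, slow++,fast++
slow=8 fast=15: a[fast]=13≠a[slow]=12 write a[9]=13, slow++,fast++
slow=9 fast=16: a[fast]=13=a[slow] dup, fast++
slow=9 fast=17: a[fast]=13=a[slow] dup, fast++
slow=9 fast=18: a[fast]=14≠a[slow]=13 write a[10]=14, slow++,fast++
slow=10 fast=19: a[fast]=14=a[slow] dup, fast++

length 11; prefix = [2, 3, 4, 5, 7, 9, 10, 11, 12, 13, 14]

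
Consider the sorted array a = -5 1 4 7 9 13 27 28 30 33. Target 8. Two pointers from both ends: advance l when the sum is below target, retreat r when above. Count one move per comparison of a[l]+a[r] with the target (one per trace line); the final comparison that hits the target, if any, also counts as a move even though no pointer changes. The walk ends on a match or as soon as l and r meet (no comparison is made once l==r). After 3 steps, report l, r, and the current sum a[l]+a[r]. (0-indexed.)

l=0 r=9: -5+33=28 >8, r--
l=0 r=8: -5+30=25 >8, r--
l=0 r=7: -5+28=23 >8, r--

l=0, r=6, sum=22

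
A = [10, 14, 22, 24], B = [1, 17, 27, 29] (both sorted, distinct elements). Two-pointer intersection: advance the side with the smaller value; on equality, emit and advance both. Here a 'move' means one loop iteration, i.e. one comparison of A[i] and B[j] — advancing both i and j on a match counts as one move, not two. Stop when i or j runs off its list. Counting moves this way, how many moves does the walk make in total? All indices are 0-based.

6 moves

[i=0,j=0] 10>1 → j++
[i=0,j=1] 10<17 → i++
[i=1,j=1] 14<17 → i++
[i=2,j=1] 22>17 → j++
[i=2,j=2] 22<27 → i++
[i=3,j=2] 24<27 → i++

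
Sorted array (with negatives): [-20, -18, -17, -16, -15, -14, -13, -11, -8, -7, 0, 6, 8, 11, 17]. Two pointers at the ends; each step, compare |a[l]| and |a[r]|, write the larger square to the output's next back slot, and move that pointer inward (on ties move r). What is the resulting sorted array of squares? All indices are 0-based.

[0, 36, 49, 64, 64, 121, 121, 169, 196, 225, 256, 289, 289, 324, 400]

l=0 r=14: |-20|>|17| out[14]=400, l++
l=1 r=14: |-18|>|17| out[13]=324, l++
l=2 r=14: |-17|<=|17| out[12]=289, r--
l=2 r=13: |-17|>|11| out[11]=289, l++
l=3 r=13: |-16|>|11| out[10]=256, l++
l=4 r=13: |-15|>|11| out[9]=225, l++
l=5 r=13: |-14|>|11| out[8]=196, l++
l=6 r=13: |-13|>|11| out[7]=169, l++
l=7 r=13: |-11|<=|11| out[6]=121, r--
l=7 r=12: |-11|>|8| out[5]=121, l++
l=8 r=12: |-8|<=|8| out[4]=64, r--
l=8 r=11: |-8|>|6| out[3]=64, l++
l=9 r=11: |-7|>|6| out[2]=49, l++
l=10 r=11: |0|<=|6| out[1]=36, r--
l=10 r=10: |0|<=|0| out[0]=0, r--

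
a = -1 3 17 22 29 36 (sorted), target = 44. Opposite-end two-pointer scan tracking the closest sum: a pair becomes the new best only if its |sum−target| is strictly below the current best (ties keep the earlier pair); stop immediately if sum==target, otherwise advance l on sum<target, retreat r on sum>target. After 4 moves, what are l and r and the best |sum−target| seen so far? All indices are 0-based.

l=0 r=5: -1+36=35 d=9 *, l++
l=1 r=5: 3+36=39 d=5 *, l++
l=2 r=5: 17+36=53 d=9, r--
l=2 r=4: 17+29=46 d=2 *, r--

l=2, r=3, best |Δ|=2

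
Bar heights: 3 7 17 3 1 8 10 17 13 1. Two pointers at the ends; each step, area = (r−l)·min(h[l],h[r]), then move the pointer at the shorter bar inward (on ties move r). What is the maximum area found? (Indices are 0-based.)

max area = 85

l=0 r=9: min(3,1)*9=9 best=9 *, r--
l=0 r=8: min(3,13)*8=24 best=24 *, l++
l=1 r=8: min(7,13)*7=49 best=49 *, l++
l=2 r=8: min(17,13)*6=78 best=78 *, r--
l=2 r=7: min(17,17)*5=85 best=85 *, r--
l=2 r=6: min(17,10)*4=40 best=85, r--
l=2 r=5: min(17,8)*3=24 best=85, r--
l=2 r=4: min(17,1)*2=2 best=85, r--
l=2 r=3: min(17,3)*1=3 best=85, r--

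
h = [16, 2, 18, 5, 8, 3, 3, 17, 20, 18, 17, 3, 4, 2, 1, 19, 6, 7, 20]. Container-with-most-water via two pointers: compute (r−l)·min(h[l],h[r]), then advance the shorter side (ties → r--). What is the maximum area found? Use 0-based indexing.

l=0 r=18: min(16,20)*18=288 best=288 *, l++
l=1 r=18: min(2,20)*17=34 best=288, l++
l=2 r=18: min(18,20)*16=288 best=288, l++
l=3 r=18: min(5,20)*15=75 best=288, l++
l=4 r=18: min(8,20)*14=112 best=288, l++
l=5 r=18: min(3,20)*13=39 best=288, l++
l=6 r=18: min(3,20)*12=36 best=288, l++
l=7 r=18: min(17,20)*11=187 best=288, l++
l=8 r=18: min(20,20)*10=200 best=288, r--
l=8 r=17: min(20,7)*9=63 best=288, r--
l=8 r=16: min(20,6)*8=48 best=288, r--
l=8 r=15: min(20,19)*7=133 best=288, r--
l=8 r=14: min(20,1)*6=6 best=288, r--
l=8 r=13: min(20,2)*5=10 best=288, r--
l=8 r=12: min(20,4)*4=16 best=288, r--
l=8 r=11: min(20,3)*3=9 best=288, r--
l=8 r=10: min(20,17)*2=34 best=288, r--
l=8 r=9: min(20,18)*1=18 best=288, r--

max area = 288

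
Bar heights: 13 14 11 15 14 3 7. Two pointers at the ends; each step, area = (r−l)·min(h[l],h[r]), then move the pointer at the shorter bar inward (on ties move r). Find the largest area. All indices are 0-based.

l=0 r=6: min(13,7)*6=42 best=42 *, r--
l=0 r=5: min(13,3)*5=15 best=42, r--
l=0 r=4: min(13,14)*4=52 best=52 *, l++
l=1 r=4: min(14,14)*3=42 best=52, r--
l=1 r=3: min(14,15)*2=28 best=52, l++
l=2 r=3: min(11,15)*1=11 best=52, l++

max area = 52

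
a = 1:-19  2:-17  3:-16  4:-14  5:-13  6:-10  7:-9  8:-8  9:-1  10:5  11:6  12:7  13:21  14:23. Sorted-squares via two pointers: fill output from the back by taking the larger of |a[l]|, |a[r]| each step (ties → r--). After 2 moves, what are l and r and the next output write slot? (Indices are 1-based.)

l=1, r=12, next write slot=12

l=1 r=14: |-19|<=|23| out[14]=529, r--
l=1 r=13: |-19|<=|21| out[13]=441, r--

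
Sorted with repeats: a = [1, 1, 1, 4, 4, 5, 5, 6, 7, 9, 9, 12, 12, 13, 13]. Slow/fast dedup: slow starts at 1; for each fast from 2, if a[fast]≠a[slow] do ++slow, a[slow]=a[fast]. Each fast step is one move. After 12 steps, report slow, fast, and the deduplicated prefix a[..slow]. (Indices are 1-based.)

slow=1 fast=2: a[fast]=1=a[slow] dup, fast++
slow=1 fast=3: a[fast]=1=a[slow] dup, fast++
slow=1 fast=4: a[fast]=4≠a[slow]=1 write a[2]=4, slow++,fast++
slow=2 fast=5: a[fast]=4=a[slow] dup, fast++
slow=2 fast=6: a[fast]=5≠a[slow]=4 write a[3]=5, slow++,fast++
slow=3 fast=7: a[fast]=5=a[slow] dup, fast++
slow=3 fast=8: a[fast]=6≠a[slow]=5 write a[4]=6, slow++,fast++
slow=4 fast=9: a[fast]=7≠a[slow]=6 write a[5]=7, slow++,fast++
slow=5 fast=10: a[fast]=9≠a[slow]=7 write a[6]=9, slow++,fast++
slow=6 fast=11: a[fast]=9=a[slow] dup, fast++
slow=6 fast=12: a[fast]=12≠a[slow]=9 write a[7]=12, slow++,fast++
slow=7 fast=13: a[fast]=12=a[slow] dup, fast++

slow=7, fast=14, prefix=[1, 4, 5, 6, 7, 9, 12]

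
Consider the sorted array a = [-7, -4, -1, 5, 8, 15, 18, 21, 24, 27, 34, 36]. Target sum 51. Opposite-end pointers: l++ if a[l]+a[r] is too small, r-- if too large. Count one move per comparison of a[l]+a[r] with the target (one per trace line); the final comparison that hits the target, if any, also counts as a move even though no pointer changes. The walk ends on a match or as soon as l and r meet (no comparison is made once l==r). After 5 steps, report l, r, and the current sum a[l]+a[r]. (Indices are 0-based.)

l=0 r=11: -7+36=29 <51, l++
l=1 r=11: -4+36=32 <51, l++
l=2 r=11: -1+36=35 <51, l++
l=3 r=11: 5+36=41 <51, l++
l=4 r=11: 8+36=44 <51, l++

l=5, r=11, sum=51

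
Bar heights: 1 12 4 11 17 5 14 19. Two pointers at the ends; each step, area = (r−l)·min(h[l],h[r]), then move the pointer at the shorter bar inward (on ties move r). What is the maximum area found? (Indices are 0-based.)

max area = 72

[0,7] min(1,19)*7=7 best=7 * → l++
[1,7] min(12,19)*6=72 best=72 * → l++
[2,7] min(4,19)*5=20 best=72 → l++
[3,7] min(11,19)*4=44 best=72 → l++
[4,7] min(17,19)*3=51 best=72 → l++
[5,7] min(5,19)*2=10 best=72 → l++
[6,7] min(14,19)*1=14 best=72 → l++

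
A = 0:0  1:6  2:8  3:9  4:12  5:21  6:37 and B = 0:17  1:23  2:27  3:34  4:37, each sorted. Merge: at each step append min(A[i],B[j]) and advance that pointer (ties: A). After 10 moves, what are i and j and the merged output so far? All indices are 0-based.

i=6, j=4, merged so far=[0, 6, 8, 9, 12, 17, 21, 23, 27, 34]

[i=0,j=0] A[i]=0<=B[j]=17 take 0 → i++
[i=1,j=0] A[i]=6<=B[j]=17 take 6 → i++
[i=2,j=0] A[i]=8<=B[j]=17 take 8 → i++
[i=3,j=0] A[i]=9<=B[j]=17 take 9 → i++
[i=4,j=0] A[i]=12<=B[j]=17 take 12 → i++
[i=5,j=0] A[i]=21>B[j]=17 take 17 → j++
[i=5,j=1] A[i]=21<=B[j]=23 take 21 → i++
[i=6,j=1] A[i]=37>B[j]=23 take 23 → j++
[i=6,j=2] A[i]=37>B[j]=27 take 27 → j++
[i=6,j=3] A[i]=37>B[j]=34 take 34 → j++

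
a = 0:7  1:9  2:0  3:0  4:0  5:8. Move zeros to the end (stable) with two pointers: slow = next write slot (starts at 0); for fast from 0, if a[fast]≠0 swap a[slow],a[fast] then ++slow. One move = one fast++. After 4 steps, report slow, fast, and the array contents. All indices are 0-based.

slow=2, fast=4, a=[7, 9, 0, 0, 0, 8]

(s=0,f=0) a[fast]=7≠0 swap→a[0]=7 → slow++,fast++
(s=1,f=1) a[fast]=9≠0 swap→a[1]=9 → slow++,fast++
(s=2,f=2) a[fast]=0 → fast++
(s=2,f=3) a[fast]=0 → fast++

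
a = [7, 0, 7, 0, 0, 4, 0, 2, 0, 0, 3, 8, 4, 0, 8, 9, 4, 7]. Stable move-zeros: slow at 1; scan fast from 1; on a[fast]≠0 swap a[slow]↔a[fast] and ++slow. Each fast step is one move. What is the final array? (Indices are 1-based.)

[7, 7, 4, 2, 3, 8, 4, 8, 9, 4, 7, 0, 0, 0, 0, 0, 0, 0]

(s=1,f=1) a[fast]=7≠0 swap→a[1]=7 → slow++,fast++
(s=2,f=2) a[fast]=0 → fast++
(s=2,f=3) a[fast]=7≠0 swap→a[2]=7 → slow++,fast++
(s=3,f=4) a[fast]=0 → fast++
(s=3,f=5) a[fast]=0 → fast++
(s=3,f=6) a[fast]=4≠0 swap→a[3]=4 → slow++,fast++
(s=4,f=7) a[fast]=0 → fast++
(s=4,f=8) a[fast]=2≠0 swap→a[4]=2 → slow++,fast++
(s=5,f=9) a[fast]=0 → fast++
(s=5,f=10) a[fast]=0 → fast++
(s=5,f=11) a[fast]=3≠0 swap→a[5]=3 → slow++,fast++
(s=6,f=12) a[fast]=8≠0 swap→a[6]=8 → slow++,fast++
(s=7,f=13) a[fast]=4≠0 swap→a[7]=4 → slow++,fast++
(s=8,f=14) a[fast]=0 → fast++
(s=8,f=15) a[fast]=8≠0 swap→a[8]=8 → slow++,fast++
(s=9,f=16) a[fast]=9≠0 swap→a[9]=9 → slow++,fast++
(s=10,f=17) a[fast]=4≠0 swap→a[10]=4 → slow++,fast++
(s=11,f=18) a[fast]=7≠0 swap→a[11]=7 → slow++,fast++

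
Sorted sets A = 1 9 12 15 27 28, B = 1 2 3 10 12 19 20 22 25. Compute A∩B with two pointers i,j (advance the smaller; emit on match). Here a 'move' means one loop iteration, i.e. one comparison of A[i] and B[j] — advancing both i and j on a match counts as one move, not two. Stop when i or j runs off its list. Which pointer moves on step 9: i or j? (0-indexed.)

i=0 j=0: 1==1 emit, i++,j++
i=1 j=1: 9>2, j++
i=1 j=2: 9>3, j++
i=1 j=3: 9<10, i++
i=2 j=3: 12>10, j++
i=2 j=4: 12==12 emit, i++,j++
i=3 j=5: 15<19, i++
i=4 j=5: 27>19, j++
i=4 j=6: 27>20, j++

j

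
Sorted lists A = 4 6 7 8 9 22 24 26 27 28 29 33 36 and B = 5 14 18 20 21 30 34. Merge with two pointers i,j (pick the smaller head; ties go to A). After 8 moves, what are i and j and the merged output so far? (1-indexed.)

i=1 j=1: A[i]=4<=B[j]=5 take 4, i++
i=2 j=1: A[i]=6>B[j]=5 take 5, j++
i=2 j=2: A[i]=6<=B[j]=14 take 6, i++
i=3 j=2: A[i]=7<=B[j]=14 take 7, i++
i=4 j=2: A[i]=8<=B[j]=14 take 8, i++
i=5 j=2: A[i]=9<=B[j]=14 take 9, i++
i=6 j=2: A[i]=22>B[j]=14 take 14, j++
i=6 j=3: A[i]=22>B[j]=18 take 18, j++

i=6, j=4, merged so far=[4, 5, 6, 7, 8, 9, 14, 18]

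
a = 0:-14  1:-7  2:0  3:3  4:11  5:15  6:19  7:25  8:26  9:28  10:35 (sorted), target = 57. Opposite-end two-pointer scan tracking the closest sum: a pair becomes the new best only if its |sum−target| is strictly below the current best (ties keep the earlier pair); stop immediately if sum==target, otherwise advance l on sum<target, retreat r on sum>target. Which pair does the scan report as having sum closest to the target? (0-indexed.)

pair (19, 35) with sum 54 (|Δ|=3)

[0,10] -14+35=21 d=36 * → l++
[1,10] -7+35=28 d=29 * → l++
[2,10] 0+35=35 d=22 * → l++
[3,10] 3+35=38 d=19 * → l++
[4,10] 11+35=46 d=11 * → l++
[5,10] 15+35=50 d=7 * → l++
[6,10] 19+35=54 d=3 * → l++
[7,10] 25+35=60 d=3 → r--
[7,9] 25+28=53 d=4 → l++
[8,9] 26+28=54 d=3 → l++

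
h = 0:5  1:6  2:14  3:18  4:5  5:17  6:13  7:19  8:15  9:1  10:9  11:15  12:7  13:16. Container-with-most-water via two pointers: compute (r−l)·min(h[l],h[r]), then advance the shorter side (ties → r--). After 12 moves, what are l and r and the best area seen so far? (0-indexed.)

l=6, r=7, best area=160

[0,13] min(5,16)*13=65 best=65 * → l++
[1,13] min(6,16)*12=72 best=72 * → l++
[2,13] min(14,16)*11=154 best=154 * → l++
[3,13] min(18,16)*10=160 best=160 * → r--
[3,12] min(18,7)*9=63 best=160 → r--
[3,11] min(18,15)*8=120 best=160 → r--
[3,10] min(18,9)*7=63 best=160 → r--
[3,9] min(18,1)*6=6 best=160 → r--
[3,8] min(18,15)*5=75 best=160 → r--
[3,7] min(18,19)*4=72 best=160 → l++
[4,7] min(5,19)*3=15 best=160 → l++
[5,7] min(17,19)*2=34 best=160 → l++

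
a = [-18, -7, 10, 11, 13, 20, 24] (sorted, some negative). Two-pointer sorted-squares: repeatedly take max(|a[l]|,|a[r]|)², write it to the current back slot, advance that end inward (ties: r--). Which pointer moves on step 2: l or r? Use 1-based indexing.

r

l=1 r=7: |-18|<=|24| out[7]=576, r--
l=1 r=6: |-18|<=|20| out[6]=400, r--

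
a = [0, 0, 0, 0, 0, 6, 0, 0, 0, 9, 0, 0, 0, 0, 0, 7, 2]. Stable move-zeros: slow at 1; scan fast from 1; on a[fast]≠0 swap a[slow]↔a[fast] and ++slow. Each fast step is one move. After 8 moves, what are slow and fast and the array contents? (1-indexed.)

slow=2, fast=9, a=[6, 0, 0, 0, 0, 0, 0, 0, 0, 9, 0, 0, 0, 0, 0, 7, 2]

(s=1,f=1) a[fast]=0 → fast++
(s=1,f=2) a[fast]=0 → fast++
(s=1,f=3) a[fast]=0 → fast++
(s=1,f=4) a[fast]=0 → fast++
(s=1,f=5) a[fast]=0 → fast++
(s=1,f=6) a[fast]=6≠0 swap→a[1]=6 → slow++,fast++
(s=2,f=7) a[fast]=0 → fast++
(s=2,f=8) a[fast]=0 → fast++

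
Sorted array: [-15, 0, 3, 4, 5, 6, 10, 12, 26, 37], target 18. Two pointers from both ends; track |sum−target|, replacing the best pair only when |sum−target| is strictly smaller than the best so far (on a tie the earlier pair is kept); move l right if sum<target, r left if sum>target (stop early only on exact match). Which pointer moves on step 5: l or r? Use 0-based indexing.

l

l=0 r=9: -15+37=22 d=4 *, r--
l=0 r=8: -15+26=11 d=7, l++
l=1 r=8: 0+26=26 d=8, r--
l=1 r=7: 0+12=12 d=6, l++
l=2 r=7: 3+12=15 d=3 *, l++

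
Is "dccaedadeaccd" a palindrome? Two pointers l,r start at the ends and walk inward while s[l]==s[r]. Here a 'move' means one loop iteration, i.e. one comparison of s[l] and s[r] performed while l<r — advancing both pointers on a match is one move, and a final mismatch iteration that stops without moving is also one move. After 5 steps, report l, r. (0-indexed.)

l=0 r=12: 'd'=='d', l++,r--
l=1 r=11: 'c'=='c', l++,r--
l=2 r=10: 'c'=='c', l++,r--
l=3 r=9: 'a'=='a', l++,r--
l=4 r=8: 'e'=='e', l++,r--

l=5, r=7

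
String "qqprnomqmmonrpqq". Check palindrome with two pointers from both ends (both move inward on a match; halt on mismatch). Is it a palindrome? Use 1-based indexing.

[1,16] 'q'=='q' → l++,r--
[2,15] 'q'=='q' → l++,r--
[3,14] 'p'=='p' → l++,r--
[4,13] 'r'=='r' → l++,r--
[5,12] 'n'=='n' → l++,r--
[6,11] 'o'=='o' → l++,r--
[7,10] 'm'=='m' → l++,r--
[8,9] 'q'!='m' → stop

not a palindrome (mismatch at 8,9)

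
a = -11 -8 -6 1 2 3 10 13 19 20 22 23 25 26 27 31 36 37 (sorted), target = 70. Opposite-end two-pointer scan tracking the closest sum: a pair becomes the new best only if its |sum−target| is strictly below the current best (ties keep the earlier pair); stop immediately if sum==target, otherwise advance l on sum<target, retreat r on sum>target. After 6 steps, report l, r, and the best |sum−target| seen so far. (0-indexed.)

l=0 r=17: -11+37=26 d=44 *, l++
l=1 r=17: -8+37=29 d=41 *, l++
l=2 r=17: -6+37=31 d=39 *, l++
l=3 r=17: 1+37=38 d=32 *, l++
l=4 r=17: 2+37=39 d=31 *, l++
l=5 r=17: 3+37=40 d=30 *, l++

l=6, r=17, best |Δ|=30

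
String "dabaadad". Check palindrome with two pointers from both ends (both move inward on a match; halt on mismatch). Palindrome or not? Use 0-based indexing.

l=0 r=7: 'd'=='d', l++,r--
l=1 r=6: 'a'=='a', l++,r--
l=2 r=5: 'b'!='d', stop

not a palindrome (mismatch at 2,5)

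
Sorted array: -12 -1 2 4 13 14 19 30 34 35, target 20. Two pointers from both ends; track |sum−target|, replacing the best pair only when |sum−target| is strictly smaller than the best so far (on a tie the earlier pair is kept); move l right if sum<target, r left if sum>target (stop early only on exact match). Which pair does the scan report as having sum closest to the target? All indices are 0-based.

[0,9] -12+35=23 d=3 * → r--
[0,8] -12+34=22 d=2 * → r--
[0,7] -12+30=18 d=2 → l++
[1,7] -1+30=29 d=9 → r--
[1,6] -1+19=18 d=2 → l++
[2,6] 2+19=21 d=1 * → r--
[2,5] 2+14=16 d=4 → l++
[3,5] 4+14=18 d=2 → l++
[4,5] 13+14=27 d=7 → r--

pair (2, 19) with sum 21 (|Δ|=1)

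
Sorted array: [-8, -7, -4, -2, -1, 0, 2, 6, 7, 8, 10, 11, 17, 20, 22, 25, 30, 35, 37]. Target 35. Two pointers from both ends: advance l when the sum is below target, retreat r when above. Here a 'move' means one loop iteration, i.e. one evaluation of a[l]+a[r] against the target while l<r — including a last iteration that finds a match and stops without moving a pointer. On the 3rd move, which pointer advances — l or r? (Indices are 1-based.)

l

[1,19] -8+37=29 <35 → l++
[2,19] -7+37=30 <35 → l++
[3,19] -4+37=33 <35 → l++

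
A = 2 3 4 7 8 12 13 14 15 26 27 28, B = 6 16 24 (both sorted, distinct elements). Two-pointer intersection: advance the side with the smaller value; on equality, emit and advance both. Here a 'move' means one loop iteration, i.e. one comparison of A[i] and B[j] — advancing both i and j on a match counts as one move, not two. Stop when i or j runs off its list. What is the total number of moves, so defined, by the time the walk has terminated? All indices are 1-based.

12 moves

i=1 j=1: 2<6, i++
i=2 j=1: 3<6, i++
i=3 j=1: 4<6, i++
i=4 j=1: 7>6, j++
i=4 j=2: 7<16, i++
i=5 j=2: 8<16, i++
i=6 j=2: 12<16, i++
i=7 j=2: 13<16, i++
i=8 j=2: 14<16, i++
i=9 j=2: 15<16, i++
i=10 j=2: 26>16, j++
i=10 j=3: 26>24, j++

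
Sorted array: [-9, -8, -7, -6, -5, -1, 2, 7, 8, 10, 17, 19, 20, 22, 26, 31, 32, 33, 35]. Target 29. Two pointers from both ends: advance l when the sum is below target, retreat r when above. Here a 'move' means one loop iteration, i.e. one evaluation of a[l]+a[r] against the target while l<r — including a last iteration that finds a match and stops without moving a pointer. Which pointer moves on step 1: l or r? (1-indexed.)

l

[1,19] -9+35=26 <29 → l++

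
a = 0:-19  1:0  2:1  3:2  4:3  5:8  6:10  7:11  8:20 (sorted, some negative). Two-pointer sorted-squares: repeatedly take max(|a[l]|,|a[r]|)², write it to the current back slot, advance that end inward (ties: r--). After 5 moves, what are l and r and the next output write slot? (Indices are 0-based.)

l=1, r=4, next write slot=3

l=0 r=8: |-19|<=|20| out[8]=400, r--
l=0 r=7: |-19|>|11| out[7]=361, l++
l=1 r=7: |0|<=|11| out[6]=121, r--
l=1 r=6: |0|<=|10| out[5]=100, r--
l=1 r=5: |0|<=|8| out[4]=64, r--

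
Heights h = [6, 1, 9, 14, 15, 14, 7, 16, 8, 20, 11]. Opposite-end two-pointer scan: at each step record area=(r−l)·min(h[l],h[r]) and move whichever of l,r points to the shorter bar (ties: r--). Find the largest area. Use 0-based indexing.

max area = 84

[0,10] min(6,11)*10=60 best=60 * → l++
[1,10] min(1,11)*9=9 best=60 → l++
[2,10] min(9,11)*8=72 best=72 * → l++
[3,10] min(14,11)*7=77 best=77 * → r--
[3,9] min(14,20)*6=84 best=84 * → l++
[4,9] min(15,20)*5=75 best=84 → l++
[5,9] min(14,20)*4=56 best=84 → l++
[6,9] min(7,20)*3=21 best=84 → l++
[7,9] min(16,20)*2=32 best=84 → l++
[8,9] min(8,20)*1=8 best=84 → l++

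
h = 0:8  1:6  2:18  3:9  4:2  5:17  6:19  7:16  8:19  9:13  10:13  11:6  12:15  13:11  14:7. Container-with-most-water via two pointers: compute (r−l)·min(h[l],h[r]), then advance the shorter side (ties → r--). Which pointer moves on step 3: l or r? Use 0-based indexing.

l=0 r=14: min(8,7)*14=98 best=98 *, r--
l=0 r=13: min(8,11)*13=104 best=104 *, l++
l=1 r=13: min(6,11)*12=72 best=104, l++

l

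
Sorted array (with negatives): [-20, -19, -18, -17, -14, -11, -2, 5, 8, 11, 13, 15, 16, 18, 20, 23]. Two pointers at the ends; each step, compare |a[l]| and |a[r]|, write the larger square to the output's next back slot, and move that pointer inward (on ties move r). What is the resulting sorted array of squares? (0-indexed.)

[0,15] |-20|<=|23| out[15]=529 → r--
[0,14] |-20|<=|20| out[14]=400 → r--
[0,13] |-20|>|18| out[13]=400 → l++
[1,13] |-19|>|18| out[12]=361 → l++
[2,13] |-18|<=|18| out[11]=324 → r--
[2,12] |-18|>|16| out[10]=324 → l++
[3,12] |-17|>|16| out[9]=289 → l++
[4,12] |-14|<=|16| out[8]=256 → r--
[4,11] |-14|<=|15| out[7]=225 → r--
[4,10] |-14|>|13| out[6]=196 → l++
[5,10] |-11|<=|13| out[5]=169 → r--
[5,9] |-11|<=|11| out[4]=121 → r--
[5,8] |-11|>|8| out[3]=121 → l++
[6,8] |-2|<=|8| out[2]=64 → r--
[6,7] |-2|<=|5| out[1]=25 → r--
[6,6] |-2|<=|-2| out[0]=4 → r--

[4, 25, 64, 121, 121, 169, 196, 225, 256, 289, 324, 324, 361, 400, 400, 529]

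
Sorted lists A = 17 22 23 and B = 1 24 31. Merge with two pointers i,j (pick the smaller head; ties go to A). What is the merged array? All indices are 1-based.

[i=1,j=1] A[i]=17>B[j]=1 take 1 → j++
[i=1,j=2] A[i]=17<=B[j]=24 take 17 → i++
[i=2,j=2] A[i]=22<=B[j]=24 take 22 → i++
[i=3,j=2] A[i]=23<=B[j]=24 take 23 → i++
[i=4,j=2] A done, take B[j]=24 → j++
[i=4,j=3] A done, take B[j]=31 → j++

[1, 17, 22, 23, 24, 31]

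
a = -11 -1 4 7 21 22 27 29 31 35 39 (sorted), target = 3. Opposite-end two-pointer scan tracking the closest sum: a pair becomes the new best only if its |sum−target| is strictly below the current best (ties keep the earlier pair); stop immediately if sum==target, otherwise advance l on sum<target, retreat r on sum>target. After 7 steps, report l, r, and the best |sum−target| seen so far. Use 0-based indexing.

l=0, r=3, best |Δ|=7

l=0 r=10: -11+39=28 d=25 *, r--
l=0 r=9: -11+35=24 d=21 *, r--
l=0 r=8: -11+31=20 d=17 *, r--
l=0 r=7: -11+29=18 d=15 *, r--
l=0 r=6: -11+27=16 d=13 *, r--
l=0 r=5: -11+22=11 d=8 *, r--
l=0 r=4: -11+21=10 d=7 *, r--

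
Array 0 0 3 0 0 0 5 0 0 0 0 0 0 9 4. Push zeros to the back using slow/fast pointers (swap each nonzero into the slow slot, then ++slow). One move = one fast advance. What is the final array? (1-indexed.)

[3, 5, 9, 4, 0, 0, 0, 0, 0, 0, 0, 0, 0, 0, 0]

(s=1,f=1) a[fast]=0 → fast++
(s=1,f=2) a[fast]=0 → fast++
(s=1,f=3) a[fast]=3≠0 swap→a[1]=3 → slow++,fast++
(s=2,f=4) a[fast]=0 → fast++
(s=2,f=5) a[fast]=0 → fast++
(s=2,f=6) a[fast]=0 → fast++
(s=2,f=7) a[fast]=5≠0 swap→a[2]=5 → slow++,fast++
(s=3,f=8) a[fast]=0 → fast++
(s=3,f=9) a[fast]=0 → fast++
(s=3,f=10) a[fast]=0 → fast++
(s=3,f=11) a[fast]=0 → fast++
(s=3,f=12) a[fast]=0 → fast++
(s=3,f=13) a[fast]=0 → fast++
(s=3,f=14) a[fast]=9≠0 swap→a[3]=9 → slow++,fast++
(s=4,f=15) a[fast]=4≠0 swap→a[4]=4 → slow++,fast++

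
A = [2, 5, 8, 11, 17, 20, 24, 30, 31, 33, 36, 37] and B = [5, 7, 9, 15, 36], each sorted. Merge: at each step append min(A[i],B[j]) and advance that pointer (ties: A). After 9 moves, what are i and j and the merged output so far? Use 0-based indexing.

i=5, j=4, merged so far=[2, 5, 5, 7, 8, 9, 11, 15, 17]

[i=0,j=0] A[i]=2<=B[j]=5 take 2 → i++
[i=1,j=0] A[i]=5<=B[j]=5 take 5 → i++
[i=2,j=0] A[i]=8>B[j]=5 take 5 → j++
[i=2,j=1] A[i]=8>B[j]=7 take 7 → j++
[i=2,j=2] A[i]=8<=B[j]=9 take 8 → i++
[i=3,j=2] A[i]=11>B[j]=9 take 9 → j++
[i=3,j=3] A[i]=11<=B[j]=15 take 11 → i++
[i=4,j=3] A[i]=17>B[j]=15 take 15 → j++
[i=4,j=4] A[i]=17<=B[j]=36 take 17 → i++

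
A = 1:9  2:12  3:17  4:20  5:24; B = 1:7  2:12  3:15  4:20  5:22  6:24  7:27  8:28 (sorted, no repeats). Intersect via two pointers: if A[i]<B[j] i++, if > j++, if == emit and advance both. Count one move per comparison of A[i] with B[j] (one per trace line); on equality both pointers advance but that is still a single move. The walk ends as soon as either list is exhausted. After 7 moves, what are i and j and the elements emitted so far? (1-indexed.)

i=1 j=1: 9>7, j++
i=1 j=2: 9<12, i++
i=2 j=2: 12==12 emit, i++,j++
i=3 j=3: 17>15, j++
i=3 j=4: 17<20, i++
i=4 j=4: 20==20 emit, i++,j++
i=5 j=5: 24>22, j++

i=5, j=6, emitted=[12, 20]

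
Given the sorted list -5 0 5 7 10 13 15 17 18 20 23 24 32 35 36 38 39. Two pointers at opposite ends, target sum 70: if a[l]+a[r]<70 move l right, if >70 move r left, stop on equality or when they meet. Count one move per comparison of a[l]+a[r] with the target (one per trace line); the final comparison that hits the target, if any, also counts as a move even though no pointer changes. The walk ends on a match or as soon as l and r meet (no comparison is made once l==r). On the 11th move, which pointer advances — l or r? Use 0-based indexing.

l=0 r=16: -5+39=34 <70, l++
l=1 r=16: 0+39=39 <70, l++
l=2 r=16: 5+39=44 <70, l++
l=3 r=16: 7+39=46 <70, l++
l=4 r=16: 10+39=49 <70, l++
l=5 r=16: 13+39=52 <70, l++
l=6 r=16: 15+39=54 <70, l++
l=7 r=16: 17+39=56 <70, l++
l=8 r=16: 18+39=57 <70, l++
l=9 r=16: 20+39=59 <70, l++
l=10 r=16: 23+39=62 <70, l++

l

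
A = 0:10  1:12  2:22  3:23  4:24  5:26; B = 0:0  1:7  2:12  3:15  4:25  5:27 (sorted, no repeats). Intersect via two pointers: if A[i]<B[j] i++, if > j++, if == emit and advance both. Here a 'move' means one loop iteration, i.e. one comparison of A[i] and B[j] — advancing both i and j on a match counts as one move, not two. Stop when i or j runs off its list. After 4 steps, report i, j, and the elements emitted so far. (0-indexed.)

i=0 j=0: 10>0, j++
i=0 j=1: 10>7, j++
i=0 j=2: 10<12, i++
i=1 j=2: 12==12 emit, i++,j++

i=2, j=3, emitted=[12]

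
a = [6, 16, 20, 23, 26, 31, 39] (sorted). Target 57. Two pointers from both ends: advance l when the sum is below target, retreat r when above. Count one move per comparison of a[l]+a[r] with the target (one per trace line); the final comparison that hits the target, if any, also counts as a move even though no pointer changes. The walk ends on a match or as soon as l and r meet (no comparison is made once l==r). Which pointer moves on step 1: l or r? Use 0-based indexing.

l=0 r=6: 6+39=45 <57, l++

l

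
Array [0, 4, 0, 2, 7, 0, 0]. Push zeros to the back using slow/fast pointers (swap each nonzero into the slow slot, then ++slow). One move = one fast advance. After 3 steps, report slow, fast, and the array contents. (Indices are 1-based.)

(s=1,f=1) a[fast]=0 → fast++
(s=1,f=2) a[fast]=4≠0 swap→a[1]=4 → slow++,fast++
(s=2,f=3) a[fast]=0 → fast++

slow=2, fast=4, a=[4, 0, 0, 2, 7, 0, 0]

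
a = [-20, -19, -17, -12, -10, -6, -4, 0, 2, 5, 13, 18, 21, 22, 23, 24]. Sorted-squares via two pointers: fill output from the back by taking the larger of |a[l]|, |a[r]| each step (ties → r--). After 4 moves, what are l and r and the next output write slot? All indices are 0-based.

[0,15] |-20|<=|24| out[15]=576 → r--
[0,14] |-20|<=|23| out[14]=529 → r--
[0,13] |-20|<=|22| out[13]=484 → r--
[0,12] |-20|<=|21| out[12]=441 → r--

l=0, r=11, next write slot=11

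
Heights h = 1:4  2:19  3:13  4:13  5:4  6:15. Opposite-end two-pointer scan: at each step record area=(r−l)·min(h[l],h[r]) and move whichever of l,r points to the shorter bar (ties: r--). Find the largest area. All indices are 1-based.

l=1 r=6: min(4,15)*5=20 best=20 *, l++
l=2 r=6: min(19,15)*4=60 best=60 *, r--
l=2 r=5: min(19,4)*3=12 best=60, r--
l=2 r=4: min(19,13)*2=26 best=60, r--
l=2 r=3: min(19,13)*1=13 best=60, r--

max area = 60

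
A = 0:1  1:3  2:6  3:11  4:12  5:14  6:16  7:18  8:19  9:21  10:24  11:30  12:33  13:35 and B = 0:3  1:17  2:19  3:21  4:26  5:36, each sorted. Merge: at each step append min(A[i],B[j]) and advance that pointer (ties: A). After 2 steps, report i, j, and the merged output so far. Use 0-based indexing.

i=2, j=0, merged so far=[1, 3]

[i=0,j=0] A[i]=1<=B[j]=3 take 1 → i++
[i=1,j=0] A[i]=3<=B[j]=3 take 3 → i++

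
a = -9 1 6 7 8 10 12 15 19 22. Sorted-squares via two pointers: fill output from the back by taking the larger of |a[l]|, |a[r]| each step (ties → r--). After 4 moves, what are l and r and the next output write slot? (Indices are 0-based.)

l=0, r=5, next write slot=5

l=0 r=9: |-9|<=|22| out[9]=484, r--
l=0 r=8: |-9|<=|19| out[8]=361, r--
l=0 r=7: |-9|<=|15| out[7]=225, r--
l=0 r=6: |-9|<=|12| out[6]=144, r--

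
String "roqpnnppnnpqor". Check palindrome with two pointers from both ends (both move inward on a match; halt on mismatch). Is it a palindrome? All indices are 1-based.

l=1 r=14: 'r'=='r', l++,r--
l=2 r=13: 'o'=='o', l++,r--
l=3 r=12: 'q'=='q', l++,r--
l=4 r=11: 'p'=='p', l++,r--
l=5 r=10: 'n'=='n', l++,r--
l=6 r=9: 'n'=='n', l++,r--
l=7 r=8: 'p'=='p', l++,r--

palindrome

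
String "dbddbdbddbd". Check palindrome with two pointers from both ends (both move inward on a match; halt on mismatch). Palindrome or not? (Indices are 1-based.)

palindrome

l=1 r=11: 'd'=='d', l++,r--
l=2 r=10: 'b'=='b', l++,r--
l=3 r=9: 'd'=='d', l++,r--
l=4 r=8: 'd'=='d', l++,r--
l=5 r=7: 'b'=='b', l++,r--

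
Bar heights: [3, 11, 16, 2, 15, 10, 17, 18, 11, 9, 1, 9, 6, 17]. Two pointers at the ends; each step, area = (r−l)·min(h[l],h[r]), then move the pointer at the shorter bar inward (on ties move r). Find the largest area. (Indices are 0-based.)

l=0 r=13: min(3,17)*13=39 best=39 *, l++
l=1 r=13: min(11,17)*12=132 best=132 *, l++
l=2 r=13: min(16,17)*11=176 best=176 *, l++
l=3 r=13: min(2,17)*10=20 best=176, l++
l=4 r=13: min(15,17)*9=135 best=176, l++
l=5 r=13: min(10,17)*8=80 best=176, l++
l=6 r=13: min(17,17)*7=119 best=176, r--
l=6 r=12: min(17,6)*6=36 best=176, r--
l=6 r=11: min(17,9)*5=45 best=176, r--
l=6 r=10: min(17,1)*4=4 best=176, r--
l=6 r=9: min(17,9)*3=27 best=176, r--
l=6 r=8: min(17,11)*2=22 best=176, r--
l=6 r=7: min(17,18)*1=17 best=176, l++

max area = 176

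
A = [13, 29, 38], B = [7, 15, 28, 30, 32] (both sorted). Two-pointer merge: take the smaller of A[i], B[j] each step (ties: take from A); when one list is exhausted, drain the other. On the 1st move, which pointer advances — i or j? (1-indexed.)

i=1 j=1: A[i]=13>B[j]=7 take 7, j++

j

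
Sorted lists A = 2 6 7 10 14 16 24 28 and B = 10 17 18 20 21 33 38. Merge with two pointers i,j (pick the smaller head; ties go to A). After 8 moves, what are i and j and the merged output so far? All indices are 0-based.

i=6, j=2, merged so far=[2, 6, 7, 10, 10, 14, 16, 17]

i=0 j=0: A[i]=2<=B[j]=10 take 2, i++
i=1 j=0: A[i]=6<=B[j]=10 take 6, i++
i=2 j=0: A[i]=7<=B[j]=10 take 7, i++
i=3 j=0: A[i]=10<=B[j]=10 take 10, i++
i=4 j=0: A[i]=14>B[j]=10 take 10, j++
i=4 j=1: A[i]=14<=B[j]=17 take 14, i++
i=5 j=1: A[i]=16<=B[j]=17 take 16, i++
i=6 j=1: A[i]=24>B[j]=17 take 17, j++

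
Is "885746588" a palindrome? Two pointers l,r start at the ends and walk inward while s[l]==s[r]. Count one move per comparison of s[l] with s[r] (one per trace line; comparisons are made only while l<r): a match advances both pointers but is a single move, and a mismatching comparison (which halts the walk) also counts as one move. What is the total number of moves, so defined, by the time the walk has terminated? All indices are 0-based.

4 moves

[0,8] '8'=='8' → l++,r--
[1,7] '8'=='8' → l++,r--
[2,6] '5'=='5' → l++,r--
[3,5] '7'!='6' → stop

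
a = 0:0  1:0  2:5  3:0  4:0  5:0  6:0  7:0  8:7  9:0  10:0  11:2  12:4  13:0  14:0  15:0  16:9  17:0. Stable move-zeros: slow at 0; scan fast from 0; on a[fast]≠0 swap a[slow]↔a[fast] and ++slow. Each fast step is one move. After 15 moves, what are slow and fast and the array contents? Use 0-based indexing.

(s=0,f=0) a[fast]=0 → fast++
(s=0,f=1) a[fast]=0 → fast++
(s=0,f=2) a[fast]=5≠0 swap→a[0]=5 → slow++,fast++
(s=1,f=3) a[fast]=0 → fast++
(s=1,f=4) a[fast]=0 → fast++
(s=1,f=5) a[fast]=0 → fast++
(s=1,f=6) a[fast]=0 → fast++
(s=1,f=7) a[fast]=0 → fast++
(s=1,f=8) a[fast]=7≠0 swap→a[1]=7 → slow++,fast++
(s=2,f=9) a[fast]=0 → fast++
(s=2,f=10) a[fast]=0 → fast++
(s=2,f=11) a[fast]=2≠0 swap→a[2]=2 → slow++,fast++
(s=3,f=12) a[fast]=4≠0 swap→a[3]=4 → slow++,fast++
(s=4,f=13) a[fast]=0 → fast++
(s=4,f=14) a[fast]=0 → fast++

slow=4, fast=15, a=[5, 7, 2, 4, 0, 0, 0, 0, 0, 0, 0, 0, 0, 0, 0, 0, 9, 0]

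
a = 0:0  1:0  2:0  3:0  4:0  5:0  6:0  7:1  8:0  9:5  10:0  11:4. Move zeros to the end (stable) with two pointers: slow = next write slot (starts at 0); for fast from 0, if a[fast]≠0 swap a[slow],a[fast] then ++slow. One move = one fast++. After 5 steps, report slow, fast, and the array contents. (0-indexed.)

(s=0,f=0) a[fast]=0 → fast++
(s=0,f=1) a[fast]=0 → fast++
(s=0,f=2) a[fast]=0 → fast++
(s=0,f=3) a[fast]=0 → fast++
(s=0,f=4) a[fast]=0 → fast++

slow=0, fast=5, a=[0, 0, 0, 0, 0, 0, 0, 1, 0, 5, 0, 4]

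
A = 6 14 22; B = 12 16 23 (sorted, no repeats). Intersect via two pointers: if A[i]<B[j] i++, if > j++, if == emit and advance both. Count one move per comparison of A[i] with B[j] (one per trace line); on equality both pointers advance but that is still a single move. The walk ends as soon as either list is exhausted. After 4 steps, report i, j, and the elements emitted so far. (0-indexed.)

[i=0,j=0] 6<12 → i++
[i=1,j=0] 14>12 → j++
[i=1,j=1] 14<16 → i++
[i=2,j=1] 22>16 → j++

i=2, j=2, emitted=[]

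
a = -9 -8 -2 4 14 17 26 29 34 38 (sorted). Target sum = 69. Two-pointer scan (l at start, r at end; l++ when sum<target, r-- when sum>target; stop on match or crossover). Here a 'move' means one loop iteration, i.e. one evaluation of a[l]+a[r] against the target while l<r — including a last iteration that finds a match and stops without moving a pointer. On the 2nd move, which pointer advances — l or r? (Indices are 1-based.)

l=1 r=10: -9+38=29 <69, l++
l=2 r=10: -8+38=30 <69, l++

l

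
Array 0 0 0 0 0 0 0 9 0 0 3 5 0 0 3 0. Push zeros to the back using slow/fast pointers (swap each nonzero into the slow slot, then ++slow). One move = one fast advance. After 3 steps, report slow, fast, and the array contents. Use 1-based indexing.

slow=1, fast=4, a=[0, 0, 0, 0, 0, 0, 0, 9, 0, 0, 3, 5, 0, 0, 3, 0]

(s=1,f=1) a[fast]=0 → fast++
(s=1,f=2) a[fast]=0 → fast++
(s=1,f=3) a[fast]=0 → fast++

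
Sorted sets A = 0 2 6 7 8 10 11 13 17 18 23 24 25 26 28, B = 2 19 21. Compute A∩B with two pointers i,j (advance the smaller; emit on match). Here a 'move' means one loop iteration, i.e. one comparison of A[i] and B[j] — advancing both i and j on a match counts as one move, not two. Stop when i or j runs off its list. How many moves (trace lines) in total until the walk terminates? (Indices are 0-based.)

12 moves

i=0 j=0: 0<2, i++
i=1 j=0: 2==2 emit, i++,j++
i=2 j=1: 6<19, i++
i=3 j=1: 7<19, i++
i=4 j=1: 8<19, i++
i=5 j=1: 10<19, i++
i=6 j=1: 11<19, i++
i=7 j=1: 13<19, i++
i=8 j=1: 17<19, i++
i=9 j=1: 18<19, i++
i=10 j=1: 23>19, j++
i=10 j=2: 23>21, j++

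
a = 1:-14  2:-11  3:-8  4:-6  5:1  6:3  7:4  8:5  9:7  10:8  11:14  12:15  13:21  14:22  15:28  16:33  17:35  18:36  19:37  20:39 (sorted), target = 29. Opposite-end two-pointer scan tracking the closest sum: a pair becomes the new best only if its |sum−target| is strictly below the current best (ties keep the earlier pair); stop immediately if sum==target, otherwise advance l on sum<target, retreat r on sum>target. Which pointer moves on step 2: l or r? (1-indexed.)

l

l=1 r=20: -14+39=25 d=4 *, l++
l=2 r=20: -11+39=28 d=1 *, l++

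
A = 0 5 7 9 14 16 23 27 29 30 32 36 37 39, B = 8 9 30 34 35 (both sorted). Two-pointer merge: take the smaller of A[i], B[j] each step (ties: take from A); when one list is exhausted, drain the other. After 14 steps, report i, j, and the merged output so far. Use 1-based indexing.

i=12, j=4, merged so far=[0, 5, 7, 8, 9, 9, 14, 16, 23, 27, 29, 30, 30, 32]

i=1 j=1: A[i]=0<=B[j]=8 take 0, i++
i=2 j=1: A[i]=5<=B[j]=8 take 5, i++
i=3 j=1: A[i]=7<=B[j]=8 take 7, i++
i=4 j=1: A[i]=9>B[j]=8 take 8, j++
i=4 j=2: A[i]=9<=B[j]=9 take 9, i++
i=5 j=2: A[i]=14>B[j]=9 take 9, j++
i=5 j=3: A[i]=14<=B[j]=30 take 14, i++
i=6 j=3: A[i]=16<=B[j]=30 take 16, i++
i=7 j=3: A[i]=23<=B[j]=30 take 23, i++
i=8 j=3: A[i]=27<=B[j]=30 take 27, i++
i=9 j=3: A[i]=29<=B[j]=30 take 29, i++
i=10 j=3: A[i]=30<=B[j]=30 take 30, i++
i=11 j=3: A[i]=32>B[j]=30 take 30, j++
i=11 j=4: A[i]=32<=B[j]=34 take 32, i++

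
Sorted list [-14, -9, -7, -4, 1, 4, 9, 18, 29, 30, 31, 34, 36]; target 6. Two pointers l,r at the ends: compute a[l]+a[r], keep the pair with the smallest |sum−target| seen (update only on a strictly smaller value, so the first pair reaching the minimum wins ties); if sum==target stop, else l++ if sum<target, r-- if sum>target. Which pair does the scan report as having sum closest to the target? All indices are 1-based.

l=1 r=13: -14+36=22 d=16 *, r--
l=1 r=12: -14+34=20 d=14 *, r--
l=1 r=11: -14+31=17 d=11 *, r--
l=1 r=10: -14+30=16 d=10 *, r--
l=1 r=9: -14+29=15 d=9 *, r--
l=1 r=8: -14+18=4 d=2 *, l++
l=2 r=8: -9+18=9 d=3, r--
l=2 r=7: -9+9=0 d=6, l++
l=3 r=7: -7+9=2 d=4, l++
l=4 r=7: -4+9=5 d=1 *, l++
l=5 r=7: 1+9=10 d=4, r--
l=5 r=6: 1+4=5 d=1, l++

pair (-4, 9) with sum 5 (|Δ|=1)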